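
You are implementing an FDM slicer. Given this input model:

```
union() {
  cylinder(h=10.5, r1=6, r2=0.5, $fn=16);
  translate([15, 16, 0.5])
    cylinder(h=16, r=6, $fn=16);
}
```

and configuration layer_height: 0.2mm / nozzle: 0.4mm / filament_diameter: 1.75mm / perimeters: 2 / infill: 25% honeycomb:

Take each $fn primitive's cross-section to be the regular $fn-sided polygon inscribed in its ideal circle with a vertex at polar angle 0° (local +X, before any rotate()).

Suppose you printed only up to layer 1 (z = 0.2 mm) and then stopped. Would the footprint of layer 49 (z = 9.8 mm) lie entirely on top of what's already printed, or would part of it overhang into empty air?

part overhangs

Compare the two slices. At z = 0.2: the cone contributes a regular 16-gon of circumradius 5.895 (interpolated between r1=6 and r2=0.5 at t=0.019) (area = (16/2)·5.895²·sin(360°/16) = 106.40 mm²); the cylinder at (15, 16) is absent (z outside [0.5, 16.5]); Combining (union): only the cone is present, so the union is just that shape — area = 106.40 mm². At z = 9.8: the cone contributes a regular 16-gon of circumradius 0.867 (interpolated between r1=6 and r2=0.5 at t=0.933) (area = (16/2)·0.867²·sin(360°/16) = 2.30 mm²); the r=6 cylinder at (15, 16) contributes a regular 16-gon of circumradius 6 (area = (16/2)·6.000²·sin(360°/16) = 110.21 mm²); Merging all regions: the 2 present regions are separate (no shared area or edge), so areas and boundary lengths simply add and each stays a separate island — area = 112.51 mm². Checking containment: at z = 9.8 the cross-section extends beyond the z = 0.2 cross-section by about 110.21 mm².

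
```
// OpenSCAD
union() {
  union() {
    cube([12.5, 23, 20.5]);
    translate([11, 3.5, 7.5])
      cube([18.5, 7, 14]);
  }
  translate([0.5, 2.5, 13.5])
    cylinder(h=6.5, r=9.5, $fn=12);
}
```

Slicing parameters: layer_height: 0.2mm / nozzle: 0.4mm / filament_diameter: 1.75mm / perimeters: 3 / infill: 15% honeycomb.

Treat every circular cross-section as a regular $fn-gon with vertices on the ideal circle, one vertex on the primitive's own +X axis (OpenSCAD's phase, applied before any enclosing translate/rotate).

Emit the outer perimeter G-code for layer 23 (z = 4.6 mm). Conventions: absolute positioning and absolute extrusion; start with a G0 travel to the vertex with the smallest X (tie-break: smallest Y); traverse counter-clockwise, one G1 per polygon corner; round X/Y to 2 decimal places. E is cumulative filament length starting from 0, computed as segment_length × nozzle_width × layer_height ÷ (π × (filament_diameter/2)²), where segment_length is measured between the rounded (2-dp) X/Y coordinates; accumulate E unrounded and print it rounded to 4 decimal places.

G0 X0.00 Y0.00 Z4.60
G1 X12.50 Y0.00 E0.4158
G1 X12.50 Y23.00 E1.1807
G1 X0.00 Y23.00 E1.5965
G1 X0.00 Y0.00 E2.3615

At z = 4.6 mm: the cube (footprint 12.5×23) is included at this height; the cube at (11, 3.5) is absent (z outside [7.5, 21.5]); Combining (union): only the 12.5×23 cube is present, so the union is just that shape — 1 connected region; the cylinder at (0.5, 2.5) is absent (z outside [13.5, 20]); Taking the union: only the result so far is present, so the union is just that shape — 1 connected region. The outline is a single polygon with 4 vertices. Extrusion per mm of travel: 0.4 × 0.2 / (π × 0.875²) = 0.033260. Accumulating E over each segment gives final E = 2.3615.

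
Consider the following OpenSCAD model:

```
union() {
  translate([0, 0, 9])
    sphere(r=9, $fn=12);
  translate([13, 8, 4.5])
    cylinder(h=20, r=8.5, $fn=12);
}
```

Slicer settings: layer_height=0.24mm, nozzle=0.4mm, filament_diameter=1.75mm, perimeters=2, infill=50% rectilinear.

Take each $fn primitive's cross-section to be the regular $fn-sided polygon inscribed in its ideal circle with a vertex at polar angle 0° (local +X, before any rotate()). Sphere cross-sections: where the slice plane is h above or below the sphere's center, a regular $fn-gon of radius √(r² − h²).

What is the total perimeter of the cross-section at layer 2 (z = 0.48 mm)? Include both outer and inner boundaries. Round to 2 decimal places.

At z = 0.48 mm: the sphere: section is a regular 12-gon, circumradius = √(r²−h²) = √(9²−8.52²) = 2.900 (perimeter = 2·12·2.900·sin(180°/12) = 18.01 mm); the cylinder at (13, 8) is not intersected at this z (z outside [4.5, 24.5]); Taking the union: only the r=9 sphere is present, so the union is just that shape — boundary = 18.01 mm. Overall, the cross-section is a single solid region. Total boundary length (outer) = 18.01 mm.

18.01 mm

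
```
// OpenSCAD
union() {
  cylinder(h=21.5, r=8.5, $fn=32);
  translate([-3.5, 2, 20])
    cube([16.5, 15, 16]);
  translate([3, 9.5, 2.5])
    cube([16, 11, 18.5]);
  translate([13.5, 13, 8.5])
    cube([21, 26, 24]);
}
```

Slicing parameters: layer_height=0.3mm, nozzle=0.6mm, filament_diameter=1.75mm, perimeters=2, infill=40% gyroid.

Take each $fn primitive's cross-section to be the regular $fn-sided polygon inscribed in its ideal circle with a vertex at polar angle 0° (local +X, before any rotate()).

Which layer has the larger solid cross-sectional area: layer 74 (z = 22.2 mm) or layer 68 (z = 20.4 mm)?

Layer 74 (z = 22.2): the cylinder does not reach this height (z outside [0, 21.5]); the 16.5×15 cube at (-3.5, 2) contributes its full rectangle (area 247.50 mm²); the cube at (3, 9.5) does not reach this height (z outside [2.5, 21]); the cube at (13.5, 13) is present — its section is the full 21×26 rectangle (area 546.00 mm²); Merging all regions: the 2 present regions are separate (no shared area or edge), so areas and boundary lengths simply add and each stays a separate island — area = 793.50 mm². So its area = 793.50 mm². Layer 68 (z = 20.4): the cylinder: section is a regular 32-gon, circumradius r=8.5 (area = (32/2)·8.500²·sin(360°/32) = 225.52 mm²); the cube at (-3.5, 2) (footprint 16.5×15) is included at this height (area 247.50 mm²); the 16×11 cube at (3, 9.5) contributes its full rectangle (area 176.00 mm²); the cube at (13.5, 13) is present — its section is the full 21×26 rectangle (area 546.00 mm²); Combining (union): the regions partially overlap — summed areas 1195.02 mm² minus the doubly-counted overlap 177.63 mm² gives 1017.39 mm² — area = 1017.39 mm². So its area = 1017.39 mm². Layer 68 is larger (1017.39 vs 793.50 mm²).

layer 68 (z = 20.4 mm)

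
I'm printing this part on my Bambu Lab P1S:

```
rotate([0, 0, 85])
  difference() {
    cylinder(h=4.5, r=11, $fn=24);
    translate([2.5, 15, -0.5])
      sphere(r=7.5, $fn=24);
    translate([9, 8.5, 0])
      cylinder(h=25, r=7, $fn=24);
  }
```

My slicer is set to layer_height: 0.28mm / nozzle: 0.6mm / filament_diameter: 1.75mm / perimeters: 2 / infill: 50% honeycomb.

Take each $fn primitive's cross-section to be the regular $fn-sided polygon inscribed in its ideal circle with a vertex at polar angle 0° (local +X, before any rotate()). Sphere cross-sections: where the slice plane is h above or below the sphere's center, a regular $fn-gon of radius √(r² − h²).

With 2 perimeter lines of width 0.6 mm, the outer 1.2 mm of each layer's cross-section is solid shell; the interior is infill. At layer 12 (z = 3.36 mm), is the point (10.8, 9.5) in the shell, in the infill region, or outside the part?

outside

At z = 3.36 mm: the cylinder: section is a regular 24-gon, circumradius r=11; the r=7.5 sphere at (2.5, 15) contributes a regular 24-gon of circumradius √(7.5²−3.86²) = 6.430; the r=7 cylinder at (9, 8.5) gives a regular 24-gon of circumradius 7 (constant along its height); After the difference (first − rest): starting from the r=11 cylinder, the r=7.5 sphere at (2.5, 15) partially overlaps it — only the 11.43 mm² overlap (of its 128.43 mm²) is removed, clipping the outline; the r=7 cylinder at (9, 8.5) partially overlaps it — only the 42.76 mm² overlap (of its 152.19 mm²) is removed, clipping the outline — 1 connected region; (rotated 85° about Z; rotation is an isometry so areas/perimeters/island counts are preserved). Overall, the cross-section is a single solid region. Undo the 85° rotation: the query point maps to (10.405, -9.931) in the un-rotated model frame. The nearest boundary edge runs (9.53, -5.50)→(7.78, -7.78); distance from the point to it = 3.40 mm. The point is not inside any of the regions above, so it lies outside the cross-section (3.40 mm from the nearest boundary).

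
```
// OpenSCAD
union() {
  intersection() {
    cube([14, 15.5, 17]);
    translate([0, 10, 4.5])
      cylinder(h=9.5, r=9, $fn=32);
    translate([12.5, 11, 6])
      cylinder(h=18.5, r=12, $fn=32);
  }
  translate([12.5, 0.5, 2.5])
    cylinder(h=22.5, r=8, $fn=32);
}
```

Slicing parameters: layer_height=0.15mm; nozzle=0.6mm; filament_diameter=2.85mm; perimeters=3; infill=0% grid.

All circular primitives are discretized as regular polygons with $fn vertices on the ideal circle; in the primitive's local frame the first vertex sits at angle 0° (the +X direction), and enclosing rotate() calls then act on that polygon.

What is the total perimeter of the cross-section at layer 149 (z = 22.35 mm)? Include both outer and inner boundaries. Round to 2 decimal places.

At z = 22.35 mm: the cube is not intersected at this z (z outside [0, 17]); the cylinder at (0, 10) is not intersected at this z (z outside [4.5, 14]); the r=12 cylinder at (12.5, 11) gives a regular 32-gon of circumradius 12 (constant along its height) (perimeter = 2·32·12.000·sin(180°/32) = 75.28 mm); After intersecting: at least one operand is absent at this height, so nothing remains; the r=8 cylinder at (12.5, 0.5) contributes a regular 32-gon of circumradius 8 (perimeter = 2·32·8.000·sin(180°/32) = 50.18 mm); Combining (union): only the r=8 cylinder at (12.5, 0.5) is present, so the union is just that shape — boundary = 50.18 mm. Overall, the cross-section is a single solid region. Total boundary length (outer) = 50.18 mm.

50.18 mm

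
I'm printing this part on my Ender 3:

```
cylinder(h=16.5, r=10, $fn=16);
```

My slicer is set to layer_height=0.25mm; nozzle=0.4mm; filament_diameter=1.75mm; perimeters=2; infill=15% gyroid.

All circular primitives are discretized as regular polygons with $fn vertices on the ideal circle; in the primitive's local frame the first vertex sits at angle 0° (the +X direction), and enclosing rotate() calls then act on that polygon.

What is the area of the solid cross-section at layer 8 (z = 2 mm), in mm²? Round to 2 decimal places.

306.15 mm²

At z = 2 mm: the r=10 cylinder gives a regular 16-gon of circumradius 10 (constant along its height) (area = (16/2)·10.000²·sin(360°/16) = 306.15 mm²). Overall, the cross-section is a single solid region. Net area = 306.15 mm².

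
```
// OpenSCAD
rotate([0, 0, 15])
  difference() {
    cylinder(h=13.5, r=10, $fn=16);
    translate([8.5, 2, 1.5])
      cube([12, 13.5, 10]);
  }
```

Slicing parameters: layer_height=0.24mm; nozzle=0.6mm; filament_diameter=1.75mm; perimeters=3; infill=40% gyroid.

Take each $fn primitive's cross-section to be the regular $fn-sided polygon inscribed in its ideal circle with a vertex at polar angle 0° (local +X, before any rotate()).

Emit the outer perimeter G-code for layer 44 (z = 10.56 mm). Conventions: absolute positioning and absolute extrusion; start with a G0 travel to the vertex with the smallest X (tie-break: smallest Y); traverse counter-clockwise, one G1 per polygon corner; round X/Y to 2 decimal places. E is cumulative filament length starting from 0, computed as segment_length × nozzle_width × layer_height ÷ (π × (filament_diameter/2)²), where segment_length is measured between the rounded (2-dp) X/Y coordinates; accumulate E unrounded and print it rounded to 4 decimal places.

At z = 10.56 mm: the cylinder: section is a regular 16-gon, circumradius r=10; the 12×13.5 cube at (8.5, 2) contributes its full rectangle; Taking the first minus the rest: starting from the r=10 cylinder, the 12×13.5 cube at (8.5, 2) partially overlaps it — only the 2.09 mm² overlap (of its 162.00 mm²) is removed, clipping the outline — 1 connected region; (rotated 15° about Z; rotation is an isometry so areas/perimeters/island counts are preserved). The outline is a single polygon with 18 vertices. Extrusion per mm of travel: 0.6 × 0.24 / (π × 0.875²) = 0.059868. Accumulating E over each segment gives final E = 3.7879.

G0 X-9.91 Y1.31 Z10.56
G1 X-9.66 Y-2.59 E0.2340
G1 X-7.93 Y-6.09 E0.4677
G1 X-5.00 Y-8.66 E0.7010
G1 X-1.31 Y-9.91 E0.9343
G1 X2.59 Y-9.66 E1.1682
G1 X6.09 Y-7.93 E1.4020
G1 X8.66 Y-5.00 E1.6353
G1 X9.91 Y-1.31 E1.8686
G1 X9.66 Y2.59 E2.1025
G1 X8.76 Y4.42 E2.2246
G1 X7.69 Y4.13 E2.2910
G1 X6.93 Y6.96 E2.4664
G1 X5.00 Y8.66 E2.6204
G1 X1.31 Y9.91 E2.8536
G1 X-2.59 Y9.66 E3.0876
G1 X-6.09 Y7.93 E3.3213
G1 X-8.66 Y5.00 E3.5547
G1 X-9.91 Y1.31 E3.7879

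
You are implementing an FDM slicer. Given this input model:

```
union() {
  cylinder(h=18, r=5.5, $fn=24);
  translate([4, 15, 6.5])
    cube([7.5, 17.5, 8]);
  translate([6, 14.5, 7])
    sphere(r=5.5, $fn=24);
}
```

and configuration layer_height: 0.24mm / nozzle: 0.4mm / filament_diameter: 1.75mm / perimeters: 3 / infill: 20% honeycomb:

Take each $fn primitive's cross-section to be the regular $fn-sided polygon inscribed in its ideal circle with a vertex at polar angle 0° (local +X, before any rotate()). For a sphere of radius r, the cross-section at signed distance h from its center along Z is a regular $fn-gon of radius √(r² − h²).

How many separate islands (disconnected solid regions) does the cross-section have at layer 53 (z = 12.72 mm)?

2

At z = 12.72 mm: the r=5.5 cylinder gives a regular 24-gon of circumradius 5.5 (constant along its height); the 7.5×17.5 cube at (4, 15) contributes its full rectangle; the sphere at (6, 14.5) does not reach this height (|z−center|=5.720 > r=5.5); Taking the union: the 2 present regions are separate (no shared area or edge), so areas and boundary lengths simply add and each stays a separate island — 2 connected regions. Overall, the cross-section has 2 separate islands. Island count = 2.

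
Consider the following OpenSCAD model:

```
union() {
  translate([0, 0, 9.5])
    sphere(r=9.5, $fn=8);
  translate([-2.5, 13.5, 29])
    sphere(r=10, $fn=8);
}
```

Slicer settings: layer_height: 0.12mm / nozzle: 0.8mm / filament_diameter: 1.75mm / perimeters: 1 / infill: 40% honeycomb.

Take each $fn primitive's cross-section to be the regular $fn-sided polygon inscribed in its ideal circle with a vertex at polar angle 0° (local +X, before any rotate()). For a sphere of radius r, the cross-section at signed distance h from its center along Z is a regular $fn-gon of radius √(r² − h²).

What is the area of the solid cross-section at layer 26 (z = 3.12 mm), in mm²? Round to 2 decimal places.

140.14 mm²

At z = 3.12 mm: the sphere: section is a regular 8-gon, circumradius = √(r²−h²) = √(9.5²−6.38²) = 7.039 (area = (8/2)·7.039²·sin(360°/8) = 140.14 mm²); the sphere at (-2.5, 13.5) is absent (|z−center|=25.880 > r=10); Merging all regions: only the r=9.5 sphere is present, so the union is just that shape — area = 140.14 mm². Overall, the cross-section is a single solid region. Net area = 140.14 mm².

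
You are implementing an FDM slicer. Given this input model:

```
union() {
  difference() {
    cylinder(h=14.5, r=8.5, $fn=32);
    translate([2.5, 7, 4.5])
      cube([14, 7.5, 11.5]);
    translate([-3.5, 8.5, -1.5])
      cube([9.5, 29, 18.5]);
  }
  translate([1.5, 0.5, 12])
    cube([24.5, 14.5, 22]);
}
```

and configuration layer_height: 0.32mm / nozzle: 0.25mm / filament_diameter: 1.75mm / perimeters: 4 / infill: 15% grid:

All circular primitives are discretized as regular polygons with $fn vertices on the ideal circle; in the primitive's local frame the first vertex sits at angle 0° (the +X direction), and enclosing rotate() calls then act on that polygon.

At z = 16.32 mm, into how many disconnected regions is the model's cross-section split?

1

At z = 16.32 mm: the cylinder is not intersected at this z (z outside [0, 14.5]); the cube at (2.5, 7) is not intersected at this z (z outside [4.5, 16]); the cube at (-3.5, 8.5) (footprint 9.5×29) is included at this height; Subtracting the remaining from the first: the first operand is absent here, so nothing remains; the cube at (1.5, 0.5) (footprint 24.5×14.5) is included at this height; Merging all regions: only the 24.5×14.5 cube at (1.5, 0.5) is present, so the union is just that shape — 1 connected region. The result has 1 disconnected region.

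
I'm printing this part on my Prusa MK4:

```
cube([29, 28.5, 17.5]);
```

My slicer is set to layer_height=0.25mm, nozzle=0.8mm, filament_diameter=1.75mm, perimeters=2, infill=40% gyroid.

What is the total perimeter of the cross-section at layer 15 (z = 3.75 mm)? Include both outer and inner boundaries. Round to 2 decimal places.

115.00 mm

At z = 3.75 mm: the cube is present — its section is the full 29×28.5 rectangle (perimeter 115.00 mm). Overall, the cross-section is a single solid region. Total boundary length (outer) = 115.00 mm.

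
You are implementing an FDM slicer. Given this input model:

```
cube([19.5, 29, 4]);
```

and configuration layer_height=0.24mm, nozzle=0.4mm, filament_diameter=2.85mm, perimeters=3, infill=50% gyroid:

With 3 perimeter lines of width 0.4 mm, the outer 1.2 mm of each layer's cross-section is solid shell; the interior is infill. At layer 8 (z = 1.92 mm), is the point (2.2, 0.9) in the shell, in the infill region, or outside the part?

At z = 1.92 mm: the 19.5×29 cube contributes its full rectangle. Overall, the cross-section is a single solid region. The nearest boundary edge runs (0.00, 0.00)→(19.50, 0.00); distance from the point to it = 0.90 mm. The point is inside the cross-section, 0.90 mm from the nearest boundary — within the 1.2 mm shell band (3 × 0.4).

shell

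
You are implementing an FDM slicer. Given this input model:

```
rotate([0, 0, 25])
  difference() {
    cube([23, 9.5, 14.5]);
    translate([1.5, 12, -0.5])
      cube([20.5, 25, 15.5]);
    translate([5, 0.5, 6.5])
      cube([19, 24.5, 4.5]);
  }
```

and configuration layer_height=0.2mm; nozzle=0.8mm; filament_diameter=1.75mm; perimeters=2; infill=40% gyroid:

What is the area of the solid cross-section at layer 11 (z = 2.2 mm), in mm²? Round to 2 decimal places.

218.50 mm²

At z = 2.2 mm: the 23×9.5 cube contributes its full rectangle (area 218.50 mm²); the 20.5×25 cube at (1.5, 12) contributes its full rectangle (area 512.50 mm²); the cube at (5, 0.5) is not intersected at this z (z outside [6.5, 11]); Taking the first minus the rest: starting from the 23×9.5 cube (218.50 mm²), the 20.5×25 cube at (1.5, 12) misses the remaining region (no effect) — area = 218.50 mm²; (rotated 25° about Z; rotation is an isometry so areas/perimeters/island counts are preserved). Overall, the cross-section is a single solid region. Net area = 218.50 mm².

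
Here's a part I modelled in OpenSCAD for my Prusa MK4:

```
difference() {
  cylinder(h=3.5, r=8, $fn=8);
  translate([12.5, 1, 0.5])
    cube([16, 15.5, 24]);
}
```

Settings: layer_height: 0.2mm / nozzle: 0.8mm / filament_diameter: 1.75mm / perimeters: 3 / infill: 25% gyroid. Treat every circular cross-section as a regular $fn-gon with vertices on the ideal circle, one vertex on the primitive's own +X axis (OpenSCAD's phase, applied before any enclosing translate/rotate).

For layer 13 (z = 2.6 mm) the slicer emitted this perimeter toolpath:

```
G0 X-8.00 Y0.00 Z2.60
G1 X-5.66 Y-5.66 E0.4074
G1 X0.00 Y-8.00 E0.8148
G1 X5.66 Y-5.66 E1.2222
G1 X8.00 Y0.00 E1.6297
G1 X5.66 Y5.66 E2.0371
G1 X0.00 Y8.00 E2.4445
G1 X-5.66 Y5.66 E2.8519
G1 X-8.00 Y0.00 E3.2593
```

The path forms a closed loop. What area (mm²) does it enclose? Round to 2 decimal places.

181.12 mm²

Apply the shoelace formula to the sequence of (X, Y) vertices; enclosed area = 181.12 mm².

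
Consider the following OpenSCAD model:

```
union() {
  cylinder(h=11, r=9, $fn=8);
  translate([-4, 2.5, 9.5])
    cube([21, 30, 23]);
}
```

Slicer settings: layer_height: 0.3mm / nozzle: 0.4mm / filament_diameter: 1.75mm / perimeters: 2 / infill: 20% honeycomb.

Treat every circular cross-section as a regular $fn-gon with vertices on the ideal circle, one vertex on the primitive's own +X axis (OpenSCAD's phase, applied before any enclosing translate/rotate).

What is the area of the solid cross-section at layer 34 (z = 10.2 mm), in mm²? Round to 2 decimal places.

At z = 10.2 mm: the r=9 cylinder contributes a regular 8-gon of circumradius 9 (area = (8/2)·9.000²·sin(360°/8) = 229.10 mm²); the 21×30 cube at (-4, 2.5) contributes its full rectangle (area 630.00 mm²); Merging all regions: the regions partially overlap — summed areas 859.10 mm² minus the doubly-counted overlap 58.76 mm² gives 800.35 mm² — area = 800.35 mm². Overall, the cross-section is a single solid region. Net area = 800.35 mm².

800.35 mm²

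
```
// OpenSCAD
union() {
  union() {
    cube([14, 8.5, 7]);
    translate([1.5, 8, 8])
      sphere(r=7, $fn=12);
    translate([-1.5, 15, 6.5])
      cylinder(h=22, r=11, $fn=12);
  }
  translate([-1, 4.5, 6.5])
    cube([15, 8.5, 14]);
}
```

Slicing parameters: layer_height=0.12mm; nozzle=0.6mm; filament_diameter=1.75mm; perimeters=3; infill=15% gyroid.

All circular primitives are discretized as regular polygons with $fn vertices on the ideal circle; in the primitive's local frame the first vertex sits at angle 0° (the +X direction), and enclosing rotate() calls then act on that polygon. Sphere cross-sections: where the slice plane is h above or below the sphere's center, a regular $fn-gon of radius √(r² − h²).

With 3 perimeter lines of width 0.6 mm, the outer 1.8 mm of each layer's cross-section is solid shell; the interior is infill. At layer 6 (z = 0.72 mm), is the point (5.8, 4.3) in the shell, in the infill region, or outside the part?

At z = 0.72 mm: the cube is present — its section is the full 14×8.5 rectangle; the sphere at (1.5, 8) is not intersected at this z (|z−center|=7.280 > r=7); the cylinder at (-1.5, 15) is absent (z outside [6.5, 28.5]); Combining (union): only the 14×8.5 cube is present, so the union is just that shape — 1 connected region; the cube at (-1, 4.5) is absent (z outside [6.5, 20.5]); Merging all regions: only the result so far is present, so the union is just that shape — 1 connected region. Overall, the cross-section is a single solid region. The nearest boundary edge runs (14.00, 8.50)→(0.00, 8.50); distance from the point to it = 4.20 mm. The point is inside the cross-section and 4.20 mm from the nearest boundary — more than the 1.8 mm shell width (3 × 0.6), so it's in the infill interior.

infill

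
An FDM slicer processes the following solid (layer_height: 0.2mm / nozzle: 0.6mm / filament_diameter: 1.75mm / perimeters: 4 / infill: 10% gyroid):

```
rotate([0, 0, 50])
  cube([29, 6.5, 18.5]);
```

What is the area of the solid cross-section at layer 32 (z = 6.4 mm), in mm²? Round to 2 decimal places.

At z = 6.4 mm: the cube is present — its section is the full 29×6.5 rectangle (area 188.50 mm²); (whole slice rotated 50° about Z — lengths, areas and connectivity unchanged). Overall, the cross-section is a single solid region. Net area = 188.50 mm².

188.50 mm²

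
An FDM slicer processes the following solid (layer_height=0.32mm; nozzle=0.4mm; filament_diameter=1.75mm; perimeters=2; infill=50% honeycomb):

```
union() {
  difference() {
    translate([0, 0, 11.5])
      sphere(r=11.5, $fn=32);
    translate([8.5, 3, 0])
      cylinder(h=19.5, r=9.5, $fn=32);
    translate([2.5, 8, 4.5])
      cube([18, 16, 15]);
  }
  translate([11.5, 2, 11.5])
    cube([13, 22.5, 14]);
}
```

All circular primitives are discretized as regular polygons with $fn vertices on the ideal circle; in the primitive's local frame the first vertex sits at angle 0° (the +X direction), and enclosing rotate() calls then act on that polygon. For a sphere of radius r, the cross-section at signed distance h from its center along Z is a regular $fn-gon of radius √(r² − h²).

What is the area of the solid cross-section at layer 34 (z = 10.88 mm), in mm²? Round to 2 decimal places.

At z = 10.88 mm: the r=11.5 sphere contributes a regular 32-gon of circumradius √(11.5²−0.62²) = 11.483 (area = (32/2)·11.483²·sin(360°/32) = 411.61 mm²); the r=9.5 cylinder at (8.5, 3) contributes a regular 32-gon of circumradius 9.5 (area = (32/2)·9.500²·sin(360°/32) = 281.71 mm²); the cube at (2.5, 8) is present — its section is the full 18×16 rectangle (area 288.00 mm²); Subtracting the remaining from the first: starting from the r=11.5 sphere (411.61 mm²), the r=9.5 cylinder at (8.5, 3) partially overlaps it — only the 159.17 mm² overlap (of its 281.71 mm²) is removed, clipping the outline; the 18×16 cube at (2.5, 8) partially overlaps it — only the 0.34 mm² overlap (of its 288.00 mm²) is removed, clipping the outline — area = 252.10 mm²; the cube at (11.5, 2) does not reach this height (z outside [11.5, 25.5]); Taking the union: only that combined region is present, so the union is just that shape — area = 252.10 mm². Overall, the cross-section is a single solid region. Net area = 252.10 mm².

252.10 mm²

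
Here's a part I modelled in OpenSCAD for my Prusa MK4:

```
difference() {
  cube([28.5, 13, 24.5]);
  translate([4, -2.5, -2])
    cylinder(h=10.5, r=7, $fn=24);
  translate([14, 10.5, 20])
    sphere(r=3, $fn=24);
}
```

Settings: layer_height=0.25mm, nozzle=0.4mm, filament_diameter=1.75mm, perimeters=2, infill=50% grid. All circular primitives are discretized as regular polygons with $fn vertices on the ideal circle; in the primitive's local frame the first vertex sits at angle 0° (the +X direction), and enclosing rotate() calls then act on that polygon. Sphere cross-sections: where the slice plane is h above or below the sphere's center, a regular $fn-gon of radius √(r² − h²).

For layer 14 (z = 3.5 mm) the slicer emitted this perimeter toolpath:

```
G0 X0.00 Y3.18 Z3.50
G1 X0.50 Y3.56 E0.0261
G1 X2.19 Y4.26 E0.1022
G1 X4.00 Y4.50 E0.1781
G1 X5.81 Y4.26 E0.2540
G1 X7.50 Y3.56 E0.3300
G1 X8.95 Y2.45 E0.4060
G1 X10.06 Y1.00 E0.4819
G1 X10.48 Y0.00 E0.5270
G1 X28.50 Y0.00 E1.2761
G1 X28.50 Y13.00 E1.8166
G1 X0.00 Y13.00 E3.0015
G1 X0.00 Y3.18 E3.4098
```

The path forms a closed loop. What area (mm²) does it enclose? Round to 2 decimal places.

333.26 mm²

Apply the shoelace formula to the sequence of (X, Y) vertices; enclosed area = 333.26 mm².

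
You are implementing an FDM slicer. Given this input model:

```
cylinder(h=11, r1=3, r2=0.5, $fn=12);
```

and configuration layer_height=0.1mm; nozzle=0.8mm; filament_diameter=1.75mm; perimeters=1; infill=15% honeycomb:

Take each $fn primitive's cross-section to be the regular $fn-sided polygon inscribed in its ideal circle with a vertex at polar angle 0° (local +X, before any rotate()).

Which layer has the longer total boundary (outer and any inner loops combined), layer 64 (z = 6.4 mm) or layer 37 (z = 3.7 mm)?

Layer 64 (z = 6.4): the cone (r1=3→r2=0.5) has section circumradius 1.545 here — a regular 12-gon (perimeter = 2·12·1.545·sin(180°/12) = 9.60 mm). So its perimeter = 9.60 mm. Layer 37 (z = 3.7): the cone contributes a regular 12-gon of circumradius 2.159 (interpolated between r1=3 and r2=0.5 at t=0.336) (perimeter = 2·12·2.159·sin(180°/12) = 13.41 mm). So its perimeter = 13.41 mm. Layer 37 is larger (13.41 vs 9.60 mm).

layer 37 (z = 3.7 mm)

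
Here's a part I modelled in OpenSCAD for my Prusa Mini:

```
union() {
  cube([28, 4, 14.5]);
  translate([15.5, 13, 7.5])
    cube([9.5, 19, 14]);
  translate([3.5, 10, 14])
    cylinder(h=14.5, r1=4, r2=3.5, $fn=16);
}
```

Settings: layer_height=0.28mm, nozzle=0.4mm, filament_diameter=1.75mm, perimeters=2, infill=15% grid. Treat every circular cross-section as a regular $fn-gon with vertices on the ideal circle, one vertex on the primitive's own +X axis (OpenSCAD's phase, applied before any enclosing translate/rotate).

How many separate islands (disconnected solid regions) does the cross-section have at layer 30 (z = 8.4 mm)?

At z = 8.4 mm: the cube (footprint 28×4) is included at this height; the 9.5×19 cube at (15.5, 13) contributes its full rectangle; the cone at (3.5, 10) does not reach this height (z outside [14, 28.5]); Combining (union): the 2 present regions are separate (no shared area or edge), so areas and boundary lengths simply add and each stays a separate island — 2 connected regions. Overall, the cross-section has 2 separate islands. Island count = 2.

2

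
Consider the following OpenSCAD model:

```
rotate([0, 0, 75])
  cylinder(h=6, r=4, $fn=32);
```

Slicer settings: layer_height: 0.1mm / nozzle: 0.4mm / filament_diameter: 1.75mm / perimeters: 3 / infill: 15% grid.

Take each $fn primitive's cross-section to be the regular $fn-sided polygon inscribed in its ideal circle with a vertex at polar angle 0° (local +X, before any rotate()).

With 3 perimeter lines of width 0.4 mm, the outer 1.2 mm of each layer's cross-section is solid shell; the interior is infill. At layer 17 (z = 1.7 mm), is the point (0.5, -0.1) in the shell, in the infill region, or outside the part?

At z = 1.7 mm: the cylinder: section is a regular 32-gon, circumradius r=4; (rotated 75° about Z; rotation is an isometry so areas/perimeters/island counts are preserved). Overall, the cross-section is a single solid region. Undo the 75° rotation: the query point maps to (0.033, -0.509) in the un-rotated model frame. The nearest boundary edge runs (-0.00, -4.00)→(0.78, -3.92); distance from the point to it = 3.47 mm. The point is inside the cross-section and 3.47 mm from the nearest boundary — more than the 1.2 mm shell width (3 × 0.4), so it's in the infill interior.

infill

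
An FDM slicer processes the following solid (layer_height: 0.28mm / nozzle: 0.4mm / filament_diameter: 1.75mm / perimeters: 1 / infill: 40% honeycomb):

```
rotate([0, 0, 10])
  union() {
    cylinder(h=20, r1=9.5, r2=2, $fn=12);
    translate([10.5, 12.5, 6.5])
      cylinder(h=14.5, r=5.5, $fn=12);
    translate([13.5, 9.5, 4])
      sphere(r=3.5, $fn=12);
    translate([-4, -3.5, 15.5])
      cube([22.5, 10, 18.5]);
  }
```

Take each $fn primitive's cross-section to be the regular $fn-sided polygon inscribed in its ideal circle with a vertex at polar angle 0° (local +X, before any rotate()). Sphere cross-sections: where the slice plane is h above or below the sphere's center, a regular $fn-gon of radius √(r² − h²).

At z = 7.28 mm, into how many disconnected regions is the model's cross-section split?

At z = 7.28 mm: the cone contributes a regular 12-gon of circumradius 6.770 (interpolated between r1=9.5 and r2=2 at t=0.364); the r=5.5 cylinder at (10.5, 12.5) contributes a regular 12-gon of circumradius 5.5; the sphere at (13.5, 9.5): section is a regular 12-gon, circumradius = √(r²−h²) = √(3.5²−3.28²) = 1.221; the cube at (-4, -3.5) is not intersected at this z (z outside [15.5, 34]); Merging all regions: the regions partially overlap (shared area 4.38 mm²), so overlapping operands fuse into one piece — 2 connected regions; (rotated 10° about Z; rotation is an isometry so areas/perimeters/island counts are preserved). The result has 2 disconnected regions.

2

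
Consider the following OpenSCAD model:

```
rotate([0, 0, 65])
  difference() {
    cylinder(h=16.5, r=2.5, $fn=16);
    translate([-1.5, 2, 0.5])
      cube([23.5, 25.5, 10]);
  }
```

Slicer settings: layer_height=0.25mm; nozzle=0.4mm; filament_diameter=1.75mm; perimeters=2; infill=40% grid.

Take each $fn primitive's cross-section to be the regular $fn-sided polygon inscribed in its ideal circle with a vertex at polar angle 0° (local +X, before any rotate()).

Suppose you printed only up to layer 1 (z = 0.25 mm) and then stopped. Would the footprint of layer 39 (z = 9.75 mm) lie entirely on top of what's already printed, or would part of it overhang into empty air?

entirely on top

Compare the two slices. At z = 0.25: the r=2.5 cylinder gives a regular 16-gon of circumradius 2.5 (constant along its height) (area = (16/2)·2.500²·sin(360°/16) = 19.13 mm²); the cube at (-1.5, 2) does not reach this height (z outside [0.5, 10.5]); After the difference (first − rest): none of the subtracted shapes is present at this height, so the r=2.5 cylinder is unchanged — area = 19.13 mm²; (rotated 65° about Z; rotation is an isometry so areas/perimeters/island counts are preserved). At z = 9.75: the r=2.5 cylinder contributes a regular 16-gon of circumradius 2.5 (area = (16/2)·2.500²·sin(360°/16) = 19.13 mm²); the 23.5×25.5 cube at (-1.5, 2) contributes its full rectangle (area 599.25 mm²); After the difference (first − rest): starting from the r=2.5 cylinder (19.13 mm²), the 23.5×25.5 cube at (-1.5, 2) partially overlaps it — only the 0.92 mm² overlap (of its 599.25 mm²) is removed, clipping the outline — area = 18.22 mm²; (rotated 65° about Z; rotation is an isometry so areas/perimeters/island counts are preserved). Checking containment: the cross-section at z = 9.75 is a subset of the cross-section at z = 0.25.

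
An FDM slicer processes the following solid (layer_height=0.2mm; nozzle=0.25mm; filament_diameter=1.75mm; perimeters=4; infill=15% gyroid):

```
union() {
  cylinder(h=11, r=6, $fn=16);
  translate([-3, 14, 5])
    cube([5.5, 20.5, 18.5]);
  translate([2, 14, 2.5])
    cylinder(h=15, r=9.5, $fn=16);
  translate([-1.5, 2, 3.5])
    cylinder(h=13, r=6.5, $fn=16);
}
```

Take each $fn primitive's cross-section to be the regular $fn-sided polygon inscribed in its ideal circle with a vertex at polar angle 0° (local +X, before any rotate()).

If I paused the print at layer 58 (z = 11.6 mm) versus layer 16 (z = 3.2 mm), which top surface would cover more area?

layer 58 (z = 11.6 mm)

Layer 58 (z = 11.6): the cylinder is absent (z outside [0, 11]); the 5.5×20.5 cube at (-3, 14) contributes its full rectangle (area 112.75 mm²); the r=9.5 cylinder at (2, 14) gives a regular 16-gon of circumradius 9.5 (constant along its height) (area = (16/2)·9.500²·sin(360°/16) = 276.30 mm²); the r=6.5 cylinder at (-1.5, 2) gives a regular 16-gon of circumradius 6.5 (constant along its height) (area = (16/2)·6.500²·sin(360°/16) = 129.35 mm²); Merging all regions: the regions partially overlap — summed areas 518.39 mm² minus the doubly-counted overlap 70.47 mm² gives 447.92 mm² — area = 447.92 mm². So its area = 447.92 mm². Layer 16 (z = 3.2): the r=6 cylinder gives a regular 16-gon of circumradius 6 (constant along its height) (area = (16/2)·6.000²·sin(360°/16) = 110.21 mm²); the cube at (-3, 14) does not reach this height (z outside [5, 23.5]); the cylinder at (2, 14): section is a regular 16-gon, circumradius r=9.5 (area = (16/2)·9.500²·sin(360°/16) = 276.30 mm²); the cylinder at (-1.5, 2) is absent (z outside [3.5, 16.5]); Merging all regions: the regions partially overlap — summed areas 386.51 mm² minus the doubly-counted overlap 4.46 mm² gives 382.05 mm² — area = 382.05 mm². So its area = 382.05 mm². Layer 58 is larger (447.92 vs 382.05 mm²).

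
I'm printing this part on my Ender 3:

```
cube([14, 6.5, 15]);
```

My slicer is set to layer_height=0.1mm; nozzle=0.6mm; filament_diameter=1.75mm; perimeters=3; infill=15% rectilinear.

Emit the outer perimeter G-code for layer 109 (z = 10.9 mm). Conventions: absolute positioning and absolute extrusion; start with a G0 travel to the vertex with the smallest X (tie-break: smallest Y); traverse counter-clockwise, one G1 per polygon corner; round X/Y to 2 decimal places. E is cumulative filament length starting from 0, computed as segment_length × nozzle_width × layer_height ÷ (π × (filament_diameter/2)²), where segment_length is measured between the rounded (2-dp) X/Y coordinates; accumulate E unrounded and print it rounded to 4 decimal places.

G0 X0.00 Y0.00 Z10.90
G1 X14.00 Y0.00 E0.3492
G1 X14.00 Y6.50 E0.5114
G1 X0.00 Y6.50 E0.8606
G1 X0.00 Y0.00 E1.0227

At z = 10.9 mm: the cube is present — its section is the full 14×6.5 rectangle. The outline is a single polygon with 4 vertices. Extrusion per mm of travel: 0.6 × 0.1 / (π × 0.875²) = 0.024945. Accumulating E over each segment gives final E = 1.0227.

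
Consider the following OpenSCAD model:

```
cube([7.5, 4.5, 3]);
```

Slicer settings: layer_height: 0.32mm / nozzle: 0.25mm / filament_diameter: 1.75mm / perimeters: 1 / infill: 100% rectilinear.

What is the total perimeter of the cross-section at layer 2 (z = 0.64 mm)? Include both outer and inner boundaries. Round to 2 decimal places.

At z = 0.64 mm: the cube is present — its section is the full 7.5×4.5 rectangle (perimeter 24.00 mm). Overall, the cross-section is a single solid region. Total boundary length (outer) = 24.00 mm.

24.00 mm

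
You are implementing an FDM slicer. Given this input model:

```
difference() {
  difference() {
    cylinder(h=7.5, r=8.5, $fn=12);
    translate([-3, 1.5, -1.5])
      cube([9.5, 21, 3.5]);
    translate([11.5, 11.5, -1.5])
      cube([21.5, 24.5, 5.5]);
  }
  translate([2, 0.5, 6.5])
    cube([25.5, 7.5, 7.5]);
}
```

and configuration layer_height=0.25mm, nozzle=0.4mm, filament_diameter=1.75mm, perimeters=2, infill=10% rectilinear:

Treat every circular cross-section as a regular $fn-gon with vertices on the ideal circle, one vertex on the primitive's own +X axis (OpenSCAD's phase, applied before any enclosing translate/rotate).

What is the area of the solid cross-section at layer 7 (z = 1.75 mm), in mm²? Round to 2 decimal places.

158.97 mm²

At z = 1.75 mm: the r=8.5 cylinder contributes a regular 12-gon of circumradius 8.5 (area = (12/2)·8.500²·sin(360°/12) = 216.75 mm²); the cube at (-3, 1.5) (footprint 9.5×21) is included at this height (area 199.50 mm²); the cube at (11.5, 11.5) (footprint 21.5×24.5) is included at this height (area 526.75 mm²); Taking the first minus the rest: starting from the r=8.5 cylinder (216.75 mm²), the 9.5×21 cube at (-3, 1.5) partially overlaps it — only the 57.78 mm² overlap (of its 199.50 mm²) is removed, clipping the outline; the 21.5×24.5 cube at (11.5, 11.5) misses the remaining region (no effect) — area = 158.97 mm²; the cube at (2, 0.5) is not intersected at this z (z outside [6.5, 14]); After the difference (first − rest): none of the subtracted shapes is present at this height, so that combined region is unchanged — area = 158.97 mm². Overall, the cross-section is a single solid region. Net area = 158.97 mm².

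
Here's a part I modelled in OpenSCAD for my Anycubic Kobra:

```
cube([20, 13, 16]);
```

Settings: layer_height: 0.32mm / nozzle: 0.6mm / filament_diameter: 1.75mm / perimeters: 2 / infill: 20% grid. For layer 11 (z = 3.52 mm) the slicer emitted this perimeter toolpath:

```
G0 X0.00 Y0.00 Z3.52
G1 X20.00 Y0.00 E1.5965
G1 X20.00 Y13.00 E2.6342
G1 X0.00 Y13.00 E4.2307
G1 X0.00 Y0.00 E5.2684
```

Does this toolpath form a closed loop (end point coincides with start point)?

Start point (G0): (0.00, 0.00). End point (last G1): the path returns to the start — closed.

yes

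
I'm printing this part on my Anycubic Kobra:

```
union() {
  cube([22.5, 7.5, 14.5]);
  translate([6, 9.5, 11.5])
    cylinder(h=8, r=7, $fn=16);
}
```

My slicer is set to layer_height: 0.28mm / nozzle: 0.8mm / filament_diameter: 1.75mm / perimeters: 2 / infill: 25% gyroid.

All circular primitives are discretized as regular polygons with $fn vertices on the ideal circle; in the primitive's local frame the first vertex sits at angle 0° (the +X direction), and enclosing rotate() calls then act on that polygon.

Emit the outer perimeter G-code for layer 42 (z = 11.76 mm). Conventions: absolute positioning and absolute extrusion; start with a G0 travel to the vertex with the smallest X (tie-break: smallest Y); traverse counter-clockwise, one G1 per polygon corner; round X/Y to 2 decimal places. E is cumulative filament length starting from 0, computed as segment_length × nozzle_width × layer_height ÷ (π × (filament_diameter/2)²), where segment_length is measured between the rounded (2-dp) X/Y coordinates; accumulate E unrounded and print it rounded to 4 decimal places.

G0 X-1.00 Y9.50 Z11.76
G1 X-0.47 Y6.82 E0.2544
G1 X0.00 Y6.12 E0.3329
G1 X0.00 Y0.00 E0.9029
G1 X22.50 Y0.00 E2.9983
G1 X22.50 Y7.50 E3.6967
G1 X12.60 Y7.50 E4.6187
G1 X13.00 Y9.50 E4.8087
G1 X12.47 Y12.18 E5.0631
G1 X10.95 Y14.45 E5.3175
G1 X8.68 Y15.97 E5.5719
G1 X6.00 Y16.50 E5.8263
G1 X3.32 Y15.97 E6.0807
G1 X1.05 Y14.45 E6.3352
G1 X-0.47 Y12.18 E6.5896
G1 X-1.00 Y9.50 E6.8440

At z = 11.76 mm: the cube is present — its section is the full 22.5×7.5 rectangle; the r=7 cylinder at (6, 9.5) contributes a regular 16-gon of circumradius 7; Combining (union): the regions partially overlap (shared area 47.28 mm²), so overlapping operands fuse into one piece — 1 connected region. The outline is a single polygon with 15 vertices. Extrusion per mm of travel: 0.8 × 0.28 / (π × 0.875²) = 0.093128. Accumulating E over each segment gives final E = 6.8440.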